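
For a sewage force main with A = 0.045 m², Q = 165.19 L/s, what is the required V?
Formula: Q = A V
Substituting knowns: 165.19 = 0.045·V·1000
Solving for V: V = (165.19/1000)/0.045 = 3.671 m/s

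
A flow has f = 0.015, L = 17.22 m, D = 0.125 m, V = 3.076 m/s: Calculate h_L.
Formula: h_L = f \frac{L}{D} \frac{V^2}{2g}
h_L = 0.015·(17.22/0.125)·3.076²/(2·9.81) = 0.9965 m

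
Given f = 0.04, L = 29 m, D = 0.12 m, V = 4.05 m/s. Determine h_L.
Formula: h_L = f \frac{L}{D} \frac{V^2}{2g}
h_L = 0.04·(29/0.12)·4.05²/(2·9.81) = 8.081 m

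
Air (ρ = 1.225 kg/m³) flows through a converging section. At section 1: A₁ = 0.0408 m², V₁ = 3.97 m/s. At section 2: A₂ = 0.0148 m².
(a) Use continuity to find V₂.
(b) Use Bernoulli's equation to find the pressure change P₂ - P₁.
(a) Continuity: A₁V₁=A₂V₂ -> V₂=A₁V₁/A₂=0.0408*3.97/0.0148=10.94 m/s
(b) Bernoulli: P₂-P₁=0.5*rho*(V₁^2-V₂^2)/1000=0.5*1.225*(3.97^2-10.94^2)/1000=-0.06365 kPa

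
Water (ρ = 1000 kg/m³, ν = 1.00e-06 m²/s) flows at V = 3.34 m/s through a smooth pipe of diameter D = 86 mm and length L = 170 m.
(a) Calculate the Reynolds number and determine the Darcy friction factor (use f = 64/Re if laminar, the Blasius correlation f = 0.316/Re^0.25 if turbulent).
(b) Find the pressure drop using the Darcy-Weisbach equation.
(a) Re = V·D/ν = 3.34·0.086/1.00e-06 = 287240 → turbulent (Re > 4000); f = 0.316/Re^0.25 = 0.316/287240^0.25 = 0.01365 (Blasius is strictly valid for Re ≲ 1e5; used here as the smooth-pipe estimate the problem specifies)
(b) Darcy-Weisbach: ΔP = f·(L/D)·½ρV²/1000 = 0.01365·(170/0.086)·½·1000·3.34²/1000 = 150.5 kPa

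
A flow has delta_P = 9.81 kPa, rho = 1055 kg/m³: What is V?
Formula: V = \sqrt{\frac{2 \Delta P}{\rho}}
V = √(2·(9.81·1000)/1055) = 4.312 m/s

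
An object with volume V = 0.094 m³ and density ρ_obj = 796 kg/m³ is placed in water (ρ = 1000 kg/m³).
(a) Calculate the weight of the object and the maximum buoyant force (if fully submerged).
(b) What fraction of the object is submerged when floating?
(a) W=rho_obj*g*V=796*9.81*0.094=734.0 N; F_B(max)=rho*g*V=1000*9.81*0.094=922.1 N
(b) Floating fraction=rho_obj/rho=796/1000=0.796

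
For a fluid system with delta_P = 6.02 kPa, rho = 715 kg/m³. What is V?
Formula: V = \sqrt{\frac{2 \Delta P}{\rho}}
V = √(2·(6.02·1000)/715) = 4.104 m/s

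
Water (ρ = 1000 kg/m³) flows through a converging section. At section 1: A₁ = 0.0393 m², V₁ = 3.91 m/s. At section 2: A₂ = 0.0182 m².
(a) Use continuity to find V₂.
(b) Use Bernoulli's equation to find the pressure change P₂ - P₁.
(a) Continuity: A₁V₁=A₂V₂ -> V₂=A₁V₁/A₂=0.0393*3.91/0.0182=8.44 m/s
(b) Bernoulli: P₂-P₁=0.5*rho*(V₁^2-V₂^2)/1000=0.5*1000*(3.91^2-8.44^2)/1000=-27.97 kPa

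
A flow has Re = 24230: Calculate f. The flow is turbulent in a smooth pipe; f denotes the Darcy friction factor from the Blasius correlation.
Formula: f = \frac{0.316}{Re^{0.25}}
f = 0.316/24230^0.25 = 0.02533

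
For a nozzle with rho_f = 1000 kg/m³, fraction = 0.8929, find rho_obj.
Formula: f_{sub} = \frac{\rho_{obj}}{\rho_f}
Substituting knowns: 0.8929 = rho_obj/1000
Solving for rho_obj: rho_obj = 0.8929·1000 = 892.9 kg/m³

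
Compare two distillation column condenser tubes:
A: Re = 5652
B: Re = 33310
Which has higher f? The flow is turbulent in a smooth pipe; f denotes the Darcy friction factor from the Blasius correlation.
f(A) = 0.03644, f(B) = 0.02339. Answer: A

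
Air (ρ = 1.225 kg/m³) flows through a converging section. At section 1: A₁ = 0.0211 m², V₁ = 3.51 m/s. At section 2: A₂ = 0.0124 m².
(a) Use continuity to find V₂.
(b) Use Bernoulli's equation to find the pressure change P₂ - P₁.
(a) Continuity: A₁V₁=A₂V₂ -> V₂=A₁V₁/A₂=0.0211*3.51/0.0124=5.97 m/s
(b) Bernoulli: P₂-P₁=0.5*rho*(V₁^2-V₂^2)/1000=0.5*1.225*(3.51^2-5.97^2)/1000=-0.01428 kPa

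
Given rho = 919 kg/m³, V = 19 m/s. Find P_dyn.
Formula: P_{dyn} = \frac{1}{2} \rho V^2
P_dyn = 0.5·919·19²/1000 = 165.9 kPa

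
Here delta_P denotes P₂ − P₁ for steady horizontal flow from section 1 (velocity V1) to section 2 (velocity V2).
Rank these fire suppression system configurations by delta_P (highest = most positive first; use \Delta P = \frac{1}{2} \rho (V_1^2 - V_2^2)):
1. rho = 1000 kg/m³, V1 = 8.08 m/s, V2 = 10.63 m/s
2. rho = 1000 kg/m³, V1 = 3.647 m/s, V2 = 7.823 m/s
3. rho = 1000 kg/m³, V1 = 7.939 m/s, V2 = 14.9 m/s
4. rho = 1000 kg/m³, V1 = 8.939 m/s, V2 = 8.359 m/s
Case 1: delta_P = -23.86 kPa
Case 2: delta_P = -23.95 kPa
Case 3: delta_P = -79.49 kPa
Case 4: delta_P = 5.016 kPa
Ranking (highest first): 4, 1, 2, 3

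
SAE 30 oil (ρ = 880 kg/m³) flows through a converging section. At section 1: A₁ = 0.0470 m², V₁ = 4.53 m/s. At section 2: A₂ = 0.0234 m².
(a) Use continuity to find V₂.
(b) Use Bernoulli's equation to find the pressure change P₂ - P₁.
(a) Continuity: A₁V₁=A₂V₂ -> V₂=A₁V₁/A₂=0.0470*4.53/0.0234=9.10 m/s
(b) Bernoulli: P₂-P₁=0.5*rho*(V₁^2-V₂^2)/1000=0.5*880*(4.53^2-9.10^2)/1000=-27.41 kPa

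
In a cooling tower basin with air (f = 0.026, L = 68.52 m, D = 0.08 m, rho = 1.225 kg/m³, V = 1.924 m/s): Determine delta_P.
Formula: \Delta P = f \frac{L}{D} \frac{\rho V^2}{2}
delta_P = 0.026·(68.52/0.08)·0.5·1.225·1.924²/1000 = 0.05049 kPa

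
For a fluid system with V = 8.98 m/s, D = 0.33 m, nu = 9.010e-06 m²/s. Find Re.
Formula: Re = \frac{V D}{\nu}
Re = 8.98·0.33/9.010e-06 = 328901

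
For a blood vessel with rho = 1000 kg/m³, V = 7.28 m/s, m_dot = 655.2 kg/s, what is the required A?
Formula: \dot{m} = \rho A V
Substituting knowns: 655.2 = 1000·A·7.28
Solving for A: A = 655.2/(1000·7.28) = 0.09 m²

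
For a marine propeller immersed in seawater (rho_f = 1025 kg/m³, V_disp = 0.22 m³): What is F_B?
Formula: F_B = \rho_f g V_{disp}
F_B = 1025·9.81·0.22 = 2212 N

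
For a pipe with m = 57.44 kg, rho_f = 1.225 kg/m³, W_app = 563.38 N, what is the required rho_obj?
Formula: W_{app} = mg\left(1 - \frac{\rho_f}{\rho_{obj}}\right)
Substituting knowns: 563.38 = 57.44·9.81·(1 − 1.225/rho_obj)
Solving for rho_obj: rho_obj = 1.225/(1 − 563.38/(57.44·9.81)) = 6488 kg/m³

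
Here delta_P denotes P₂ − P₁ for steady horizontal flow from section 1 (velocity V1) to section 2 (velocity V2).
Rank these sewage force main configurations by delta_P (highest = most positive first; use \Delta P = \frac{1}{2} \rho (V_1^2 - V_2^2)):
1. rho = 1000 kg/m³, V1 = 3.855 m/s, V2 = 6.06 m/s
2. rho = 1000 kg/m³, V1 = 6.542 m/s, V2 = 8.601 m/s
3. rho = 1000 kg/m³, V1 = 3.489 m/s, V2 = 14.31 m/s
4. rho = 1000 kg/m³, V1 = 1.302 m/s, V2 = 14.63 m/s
Case 1: delta_P = -10.93 kPa
Case 2: delta_P = -15.59 kPa
Case 3: delta_P = -96.3 kPa
Case 4: delta_P = -106.2 kPa
Ranking (highest first): 1, 2, 3, 4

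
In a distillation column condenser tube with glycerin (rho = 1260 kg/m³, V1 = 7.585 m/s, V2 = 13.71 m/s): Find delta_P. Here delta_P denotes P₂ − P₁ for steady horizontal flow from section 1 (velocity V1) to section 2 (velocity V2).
Formula: \Delta P = \frac{1}{2} \rho (V_1^2 - V_2^2)
delta_P = 0.5·1260·(7.585² − 13.71²)/1000 = -82.17 kPa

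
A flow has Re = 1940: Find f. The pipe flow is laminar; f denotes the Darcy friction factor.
Formula: f = \frac{64}{Re}
f = 64/1940 = 0.03299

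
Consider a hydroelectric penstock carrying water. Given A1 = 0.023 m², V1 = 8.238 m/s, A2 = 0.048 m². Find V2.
Formula: V_2 = \frac{A_1 V_1}{A_2}
V2 = 0.023·8.238/0.048 = 3.947 m/s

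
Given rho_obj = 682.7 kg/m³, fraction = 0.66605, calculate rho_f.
Formula: f_{sub} = \frac{\rho_{obj}}{\rho_f}
Substituting knowns: 0.66605 = 682.7/rho_f
Solving for rho_f: rho_f = 682.7/0.66605 = 1025 kg/m³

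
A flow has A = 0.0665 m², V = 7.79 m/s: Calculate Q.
Formula: Q = A V
Q = 0.0665·7.79·1000 = 518 L/s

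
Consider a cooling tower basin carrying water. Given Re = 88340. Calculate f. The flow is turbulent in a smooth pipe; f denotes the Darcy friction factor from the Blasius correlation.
Formula: f = \frac{0.316}{Re^{0.25}}
f = 0.316/88340^0.25 = 0.01833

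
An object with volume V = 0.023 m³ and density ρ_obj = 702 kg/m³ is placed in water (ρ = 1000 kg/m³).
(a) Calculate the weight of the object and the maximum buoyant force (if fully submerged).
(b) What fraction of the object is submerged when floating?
(a) W=rho_obj*g*V=702*9.81*0.023=158.4 N; F_B(max)=rho*g*V=1000*9.81*0.023=225.6 N
(b) Floating fraction=rho_obj/rho=702/1000=0.702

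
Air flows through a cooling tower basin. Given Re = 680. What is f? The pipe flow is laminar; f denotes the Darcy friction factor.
Formula: f = \frac{64}{Re}
f = 64/680 = 0.09412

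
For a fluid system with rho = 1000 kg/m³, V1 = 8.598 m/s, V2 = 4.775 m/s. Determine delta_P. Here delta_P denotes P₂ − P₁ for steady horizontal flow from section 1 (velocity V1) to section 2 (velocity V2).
Formula: \Delta P = \frac{1}{2} \rho (V_1^2 - V_2^2)
delta_P = 0.5·1000·(8.598² − 4.775²)/1000 = 25.56 kPa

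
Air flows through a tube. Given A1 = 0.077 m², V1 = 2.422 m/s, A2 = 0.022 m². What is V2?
Formula: V_2 = \frac{A_1 V_1}{A_2}
V2 = 0.077·2.422/0.022 = 8.477 m/s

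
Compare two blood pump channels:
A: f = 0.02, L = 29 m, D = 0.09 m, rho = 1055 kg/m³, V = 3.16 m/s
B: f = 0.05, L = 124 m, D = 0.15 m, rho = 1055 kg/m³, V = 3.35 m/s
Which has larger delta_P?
delta_P(A) = 33.95 kPa, delta_P(B) = 244.7 kPa. Answer: B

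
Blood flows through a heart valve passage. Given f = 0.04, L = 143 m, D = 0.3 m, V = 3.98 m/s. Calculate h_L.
Formula: h_L = f \frac{L}{D} \frac{V^2}{2g}
h_L = 0.04·(143/0.3)·3.98²/(2·9.81) = 15.39 m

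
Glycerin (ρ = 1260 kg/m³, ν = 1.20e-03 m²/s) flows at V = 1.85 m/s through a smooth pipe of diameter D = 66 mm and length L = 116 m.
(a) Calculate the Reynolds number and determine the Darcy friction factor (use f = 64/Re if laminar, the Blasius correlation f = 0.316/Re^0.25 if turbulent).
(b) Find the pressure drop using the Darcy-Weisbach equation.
(a) Re = V·D/ν = 1.85·0.066/1.20e-03 = 101.75 → laminar (Re < 2300); f = 64/Re = 64/101.75 = 0.62899
(b) Darcy-Weisbach: ΔP = f·(L/D)·½ρV²/1000 = 0.62899·(116/0.066)·½·1260·1.85²/1000 = 2384 kPa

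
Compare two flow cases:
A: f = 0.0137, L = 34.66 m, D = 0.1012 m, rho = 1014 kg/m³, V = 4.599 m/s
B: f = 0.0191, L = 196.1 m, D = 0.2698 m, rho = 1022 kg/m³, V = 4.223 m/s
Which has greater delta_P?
delta_P(A) = 50.32 kPa, delta_P(B) = 126.5 kPa. Answer: B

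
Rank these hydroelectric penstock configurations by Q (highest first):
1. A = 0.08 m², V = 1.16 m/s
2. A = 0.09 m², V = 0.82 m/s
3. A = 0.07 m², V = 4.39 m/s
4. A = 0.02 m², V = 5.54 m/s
Case 1: Q = 92.8 L/s
Case 2: Q = 73.8 L/s
Case 3: Q = 307.3 L/s
Case 4: Q = 110.8 L/s
Ranking (highest first): 3, 4, 1, 2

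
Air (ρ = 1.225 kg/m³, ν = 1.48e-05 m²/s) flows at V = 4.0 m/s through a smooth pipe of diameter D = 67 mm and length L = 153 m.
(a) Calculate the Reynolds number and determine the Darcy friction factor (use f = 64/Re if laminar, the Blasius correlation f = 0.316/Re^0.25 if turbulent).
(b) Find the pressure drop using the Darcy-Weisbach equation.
(a) Re = V·D/ν = 4.0·0.067/1.48e-05 = 18108 → turbulent (Re > 4000); f = 0.316/Re^0.25 = 0.316/18108^0.25 = 0.027241
(b) Darcy-Weisbach: ΔP = f·(L/D)·½ρV²/1000 = 0.027241·(153/0.067)·½·1.225·4.0²/1000 = 0.6096 kPa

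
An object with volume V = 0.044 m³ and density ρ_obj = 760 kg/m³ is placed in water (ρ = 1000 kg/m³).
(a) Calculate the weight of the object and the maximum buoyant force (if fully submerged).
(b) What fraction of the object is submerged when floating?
(a) W=rho_obj*g*V=760*9.81*0.044=328.0 N; F_B(max)=rho*g*V=1000*9.81*0.044=431.6 N
(b) Floating fraction=rho_obj/rho=760/1000=0.760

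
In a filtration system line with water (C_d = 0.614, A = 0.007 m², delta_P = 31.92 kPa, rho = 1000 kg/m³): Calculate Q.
Formula: Q = C_d A \sqrt{\frac{2 \Delta P}{\rho}}
Q = 0.614·0.007·√(2·(31.92·1000)/1000)·1000 = 34.34 L/s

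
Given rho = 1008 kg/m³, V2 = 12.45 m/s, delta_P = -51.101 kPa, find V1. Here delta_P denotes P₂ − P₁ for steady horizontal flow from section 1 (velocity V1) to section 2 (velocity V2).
Formula: \Delta P = \frac{1}{2} \rho (V_1^2 - V_2^2)
Substituting knowns: -51.101 = 0.5·1008·(V1² − 12.45²)/1000
Solving for V1: V1 = √(12.45² + 2·(-51.101·1000)/1008) = 7.322 m/s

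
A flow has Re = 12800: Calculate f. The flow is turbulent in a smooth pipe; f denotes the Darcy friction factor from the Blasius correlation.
Formula: f = \frac{0.316}{Re^{0.25}}
f = 0.316/12800^0.25 = 0.02971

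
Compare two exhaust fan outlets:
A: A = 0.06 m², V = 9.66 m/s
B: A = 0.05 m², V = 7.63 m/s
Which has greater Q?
Q(A) = 579.6 L/s, Q(B) = 381.5 L/s. Answer: A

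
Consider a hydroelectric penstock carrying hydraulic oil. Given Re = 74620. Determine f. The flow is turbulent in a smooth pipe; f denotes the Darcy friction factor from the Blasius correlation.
Formula: f = \frac{0.316}{Re^{0.25}}
f = 0.316/74620^0.25 = 0.01912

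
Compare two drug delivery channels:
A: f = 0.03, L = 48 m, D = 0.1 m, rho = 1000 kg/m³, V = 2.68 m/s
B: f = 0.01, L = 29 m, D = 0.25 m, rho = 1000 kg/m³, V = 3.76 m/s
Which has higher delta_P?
delta_P(A) = 51.71 kPa, delta_P(B) = 8.2 kPa. Answer: A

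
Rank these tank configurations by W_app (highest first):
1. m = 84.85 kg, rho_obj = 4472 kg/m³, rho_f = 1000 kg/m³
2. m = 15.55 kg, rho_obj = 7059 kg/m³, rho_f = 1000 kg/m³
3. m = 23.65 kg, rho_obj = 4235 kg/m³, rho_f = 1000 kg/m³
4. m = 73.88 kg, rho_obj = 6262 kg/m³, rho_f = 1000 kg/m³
Case 1: W_app = 646.2 N
Case 2: W_app = 130.9 N
Case 3: W_app = 177.2 N
Case 4: W_app = 609 N
Ranking (highest first): 1, 4, 3, 2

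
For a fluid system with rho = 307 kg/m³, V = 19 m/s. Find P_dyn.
Formula: P_{dyn} = \frac{1}{2} \rho V^2
P_dyn = 0.5·307·19²/1000 = 55.41 kPa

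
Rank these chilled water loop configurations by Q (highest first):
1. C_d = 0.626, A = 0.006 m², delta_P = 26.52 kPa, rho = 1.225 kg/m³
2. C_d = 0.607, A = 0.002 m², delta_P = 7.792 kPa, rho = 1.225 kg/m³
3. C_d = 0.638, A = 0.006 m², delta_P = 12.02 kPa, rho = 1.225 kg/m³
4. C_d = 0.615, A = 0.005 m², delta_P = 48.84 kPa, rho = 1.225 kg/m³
Case 1: Q = 781.6 L/s
Case 2: Q = 136.9 L/s
Case 3: Q = 536.3 L/s
Case 4: Q = 868.3 L/s
Ranking (highest first): 4, 1, 3, 2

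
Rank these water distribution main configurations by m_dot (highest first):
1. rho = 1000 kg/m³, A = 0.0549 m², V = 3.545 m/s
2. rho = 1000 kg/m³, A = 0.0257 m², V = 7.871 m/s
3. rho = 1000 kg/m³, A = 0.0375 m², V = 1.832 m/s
Case 1: m_dot = 194.6 kg/s
Case 2: m_dot = 202.3 kg/s
Case 3: m_dot = 68.7 kg/s
Ranking (highest first): 2, 1, 3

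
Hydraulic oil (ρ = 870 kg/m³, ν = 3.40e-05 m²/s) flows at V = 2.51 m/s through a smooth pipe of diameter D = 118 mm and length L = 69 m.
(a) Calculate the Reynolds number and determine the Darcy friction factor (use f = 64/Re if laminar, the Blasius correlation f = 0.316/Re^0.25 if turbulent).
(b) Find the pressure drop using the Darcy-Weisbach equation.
(a) Re = V·D/ν = 2.51·0.118/3.40e-05 = 8711.2 → turbulent (Re > 4000); f = 0.316/Re^0.25 = 0.316/8711.2^0.25 = 0.032709
(b) Darcy-Weisbach: ΔP = f·(L/D)·½ρV²/1000 = 0.032709·(69/0.118)·½·870·2.51²/1000 = 52.42 kPa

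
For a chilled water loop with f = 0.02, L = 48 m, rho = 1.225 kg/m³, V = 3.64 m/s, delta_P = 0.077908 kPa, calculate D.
Formula: \Delta P = f \frac{L}{D} \frac{\rho V^2}{2}
Substituting knowns: 0.077908 = 0.02·(48/D)·0.5·1.225·3.64²/1000
Solving for D: D = 0.02·48·0.5·1.225·3.64²/(0.077908·1000) = 0.1 m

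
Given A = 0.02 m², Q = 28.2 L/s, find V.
Formula: Q = A V
Substituting knowns: 28.2 = 0.02·V·1000
Solving for V: V = (28.2/1000)/0.02 = 1.41 m/s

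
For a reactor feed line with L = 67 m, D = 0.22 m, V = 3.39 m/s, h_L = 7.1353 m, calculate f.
Formula: h_L = f \frac{L}{D} \frac{V^2}{2g}
Substituting knowns: 7.1353 = f·(67/0.22)·3.39²/(2·9.81)
Solving for f: f = 7.1353·2·9.81/((67/0.22)·3.39²) = 0.04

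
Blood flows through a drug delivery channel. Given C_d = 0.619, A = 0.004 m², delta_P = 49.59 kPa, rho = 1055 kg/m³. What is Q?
Formula: Q = C_d A \sqrt{\frac{2 \Delta P}{\rho}}
Q = 0.619·0.004·√(2·(49.59·1000)/1055)·1000 = 24.01 L/s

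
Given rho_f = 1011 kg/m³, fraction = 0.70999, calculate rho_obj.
Formula: f_{sub} = \frac{\rho_{obj}}{\rho_f}
Substituting knowns: 0.70999 = rho_obj/1011
Solving for rho_obj: rho_obj = 0.70999·1011 = 717.8 kg/m³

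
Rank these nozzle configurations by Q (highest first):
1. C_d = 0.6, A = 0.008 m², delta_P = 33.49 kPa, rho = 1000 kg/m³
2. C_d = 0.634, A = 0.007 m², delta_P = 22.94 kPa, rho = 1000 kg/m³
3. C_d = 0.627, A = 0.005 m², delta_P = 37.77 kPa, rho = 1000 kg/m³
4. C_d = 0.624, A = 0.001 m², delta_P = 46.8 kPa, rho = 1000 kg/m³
Case 1: Q = 39.28 L/s
Case 2: Q = 30.06 L/s
Case 3: Q = 27.25 L/s
Case 4: Q = 6.037 L/s
Ranking (highest first): 1, 2, 3, 4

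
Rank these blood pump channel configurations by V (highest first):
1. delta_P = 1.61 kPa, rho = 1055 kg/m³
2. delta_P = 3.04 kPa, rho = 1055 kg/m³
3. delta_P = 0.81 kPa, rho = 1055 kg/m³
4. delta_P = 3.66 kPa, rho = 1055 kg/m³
Case 1: V = 1.747 m/s
Case 2: V = 2.401 m/s
Case 3: V = 1.239 m/s
Case 4: V = 2.634 m/s
Ranking (highest first): 4, 2, 1, 3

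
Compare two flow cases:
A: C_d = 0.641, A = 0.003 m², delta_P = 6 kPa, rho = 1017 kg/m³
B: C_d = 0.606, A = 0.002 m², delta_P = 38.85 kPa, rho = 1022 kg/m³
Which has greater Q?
Q(A) = 6.606 L/s, Q(B) = 10.57 L/s. Answer: B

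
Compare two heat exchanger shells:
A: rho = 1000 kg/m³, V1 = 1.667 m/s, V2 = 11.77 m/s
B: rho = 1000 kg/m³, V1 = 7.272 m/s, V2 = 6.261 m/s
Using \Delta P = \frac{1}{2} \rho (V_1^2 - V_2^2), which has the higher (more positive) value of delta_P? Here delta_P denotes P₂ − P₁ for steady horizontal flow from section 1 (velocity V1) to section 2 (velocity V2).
delta_P(A) = -67.88 kPa, delta_P(B) = 6.841 kPa. Answer: B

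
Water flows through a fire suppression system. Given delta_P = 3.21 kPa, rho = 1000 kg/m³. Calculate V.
Formula: V = \sqrt{\frac{2 \Delta P}{\rho}}
V = √(2·(3.21·1000)/1000) = 2.534 m/s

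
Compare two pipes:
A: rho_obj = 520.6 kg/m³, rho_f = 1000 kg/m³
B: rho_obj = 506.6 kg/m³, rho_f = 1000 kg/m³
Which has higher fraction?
fraction(A) = 0.5206, fraction(B) = 0.5066. Answer: A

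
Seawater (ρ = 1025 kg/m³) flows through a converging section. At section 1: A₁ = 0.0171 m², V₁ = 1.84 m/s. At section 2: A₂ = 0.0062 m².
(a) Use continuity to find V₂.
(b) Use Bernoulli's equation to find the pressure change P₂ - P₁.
(a) Continuity: A₁V₁=A₂V₂ -> V₂=A₁V₁/A₂=0.0171*1.84/0.0062=5.07 m/s
(b) Bernoulli: P₂-P₁=0.5*rho*(V₁^2-V₂^2)/1000=0.5*1025*(1.84^2-5.07^2)/1000=-11.44 kPa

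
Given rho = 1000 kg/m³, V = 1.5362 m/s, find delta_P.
Formula: V = \sqrt{\frac{2 \Delta P}{\rho}}
Substituting knowns: 1.5362 = √(2·(delta_P·1000)/1000)
Solving for delta_P: delta_P = 1.5362²·1000/2/1000 = 1.18 kPa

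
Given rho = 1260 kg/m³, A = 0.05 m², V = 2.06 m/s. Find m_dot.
Formula: \dot{m} = \rho A V
m_dot = 1260·0.05·2.06 = 129.8 kg/s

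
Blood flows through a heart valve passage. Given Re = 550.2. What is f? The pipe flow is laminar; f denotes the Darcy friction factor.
Formula: f = \frac{64}{Re}
f = 64/550.2 = 0.1163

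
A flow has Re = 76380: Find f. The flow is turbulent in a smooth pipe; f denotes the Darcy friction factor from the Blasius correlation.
Formula: f = \frac{0.316}{Re^{0.25}}
f = 0.316/76380^0.25 = 0.01901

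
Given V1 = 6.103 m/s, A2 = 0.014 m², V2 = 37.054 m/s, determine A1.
Formula: V_2 = \frac{A_1 V_1}{A_2}
Substituting knowns: 37.054 = A1·6.103/0.014
Solving for A1: A1 = 37.054·0.014/6.103 = 0.085 m²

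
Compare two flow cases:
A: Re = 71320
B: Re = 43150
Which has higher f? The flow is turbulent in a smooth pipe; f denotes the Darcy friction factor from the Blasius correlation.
f(A) = 0.01934, f(B) = 0.02193. Answer: B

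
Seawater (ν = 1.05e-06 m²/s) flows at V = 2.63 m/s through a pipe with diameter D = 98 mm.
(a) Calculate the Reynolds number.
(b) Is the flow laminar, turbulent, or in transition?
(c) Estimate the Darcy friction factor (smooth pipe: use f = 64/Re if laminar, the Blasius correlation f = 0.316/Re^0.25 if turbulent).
(a) Re = V·D/ν = 2.63·0.098/1.05e-06 = 245470
(b) Flow regime: turbulent (Re > 4000)
(c) Friction factor: f = 0.316/Re^0.25 = 0.316/245470^0.25 = 0.0142 (Blasius is strictly valid for Re ≲ 1e5; used here as the smooth-pipe estimate the problem specifies)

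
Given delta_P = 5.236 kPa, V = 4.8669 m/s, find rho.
Formula: V = \sqrt{\frac{2 \Delta P}{\rho}}
Substituting knowns: 4.8669 = √(2·(5.236·1000)/rho)
Solving for rho: rho = 2·(5.236·1000)/4.8669² = 442.1 kg/m³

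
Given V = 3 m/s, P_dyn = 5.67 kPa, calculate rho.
Formula: P_{dyn} = \frac{1}{2} \rho V^2
Substituting knowns: 5.67 = 0.5·rho·3²/1000
Solving for rho: rho = 2·(5.67·1000)/3² = 1260 kg/m³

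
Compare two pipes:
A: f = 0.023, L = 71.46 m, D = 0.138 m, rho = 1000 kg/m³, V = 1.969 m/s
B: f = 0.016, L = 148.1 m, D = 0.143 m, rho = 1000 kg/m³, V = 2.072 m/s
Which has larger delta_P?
delta_P(A) = 23.09 kPa, delta_P(B) = 35.57 kPa. Answer: B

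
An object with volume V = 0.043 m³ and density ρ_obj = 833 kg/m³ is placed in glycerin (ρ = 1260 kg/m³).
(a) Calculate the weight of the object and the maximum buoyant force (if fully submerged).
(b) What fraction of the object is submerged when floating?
(a) W=rho_obj*g*V=833*9.81*0.043=351.4 N; F_B(max)=rho*g*V=1260*9.81*0.043=531.5 N
(b) Floating fraction=rho_obj/rho=833/1260=0.661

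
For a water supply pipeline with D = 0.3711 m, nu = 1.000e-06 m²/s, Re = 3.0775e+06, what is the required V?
Formula: Re = \frac{V D}{\nu}
Substituting knowns: 3.0775e+06 = V·0.3711/1.000e-06
Solving for V: V = 3.0775e+06·1.000e-06/0.3711 = 8.293 m/s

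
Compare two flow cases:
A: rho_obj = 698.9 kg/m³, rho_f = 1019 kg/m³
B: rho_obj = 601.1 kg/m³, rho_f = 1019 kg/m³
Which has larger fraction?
fraction(A) = 0.6859, fraction(B) = 0.5899. Answer: A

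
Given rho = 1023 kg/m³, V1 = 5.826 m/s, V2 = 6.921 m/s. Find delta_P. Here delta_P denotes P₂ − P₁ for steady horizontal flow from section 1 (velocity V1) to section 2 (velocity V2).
Formula: \Delta P = \frac{1}{2} \rho (V_1^2 - V_2^2)
delta_P = 0.5·1023·(5.826² − 6.921²)/1000 = -7.139 kPa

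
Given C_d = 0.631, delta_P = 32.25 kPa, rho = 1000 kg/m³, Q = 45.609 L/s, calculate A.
Formula: Q = C_d A \sqrt{\frac{2 \Delta P}{\rho}}
Substituting knowns: 45.609 = 0.631·A·√(2·(32.25·1000)/1000)·1000
Solving for A: A = (45.609/1000)/(0.631·√(2·(32.25·1000)/1000)) = 0.009 m²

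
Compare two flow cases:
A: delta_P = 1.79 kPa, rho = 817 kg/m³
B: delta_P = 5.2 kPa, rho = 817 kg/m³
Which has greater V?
V(A) = 2.093 m/s, V(B) = 3.568 m/s. Answer: B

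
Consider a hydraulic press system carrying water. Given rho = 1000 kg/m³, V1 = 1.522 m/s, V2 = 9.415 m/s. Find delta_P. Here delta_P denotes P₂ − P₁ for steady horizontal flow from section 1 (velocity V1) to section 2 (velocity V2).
Formula: \Delta P = \frac{1}{2} \rho (V_1^2 - V_2^2)
delta_P = 0.5·1000·(1.522² − 9.415²)/1000 = -43.16 kPa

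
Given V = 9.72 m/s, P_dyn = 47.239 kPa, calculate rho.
Formula: P_{dyn} = \frac{1}{2} \rho V^2
Substituting knowns: 47.239 = 0.5·rho·9.72²/1000
Solving for rho: rho = 2·(47.239·1000)/9.72² = 1000 kg/m³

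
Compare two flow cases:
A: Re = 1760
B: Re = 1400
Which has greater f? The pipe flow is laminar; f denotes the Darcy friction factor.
f(A) = 0.03636, f(B) = 0.04571. Answer: B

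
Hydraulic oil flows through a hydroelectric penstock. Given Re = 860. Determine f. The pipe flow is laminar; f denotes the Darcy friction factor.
Formula: f = \frac{64}{Re}
f = 64/860 = 0.07442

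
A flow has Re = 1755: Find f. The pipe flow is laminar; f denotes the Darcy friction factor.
Formula: f = \frac{64}{Re}
f = 64/1755 = 0.03647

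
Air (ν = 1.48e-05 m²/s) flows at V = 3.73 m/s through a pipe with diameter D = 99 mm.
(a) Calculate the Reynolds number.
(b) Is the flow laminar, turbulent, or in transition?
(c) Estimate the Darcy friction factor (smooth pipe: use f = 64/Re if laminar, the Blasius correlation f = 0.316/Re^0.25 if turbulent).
(a) Re = V·D/ν = 3.73·0.099/1.48e-05 = 24951
(b) Flow regime: turbulent (Re > 4000)
(c) Friction factor: f = 0.316/Re^0.25 = 0.316/24951^0.25 = 0.02514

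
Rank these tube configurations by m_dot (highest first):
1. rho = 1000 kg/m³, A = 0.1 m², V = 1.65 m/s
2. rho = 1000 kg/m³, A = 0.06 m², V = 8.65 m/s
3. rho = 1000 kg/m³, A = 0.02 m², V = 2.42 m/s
Case 1: m_dot = 165 kg/s
Case 2: m_dot = 519 kg/s
Case 3: m_dot = 48.4 kg/s
Ranking (highest first): 2, 1, 3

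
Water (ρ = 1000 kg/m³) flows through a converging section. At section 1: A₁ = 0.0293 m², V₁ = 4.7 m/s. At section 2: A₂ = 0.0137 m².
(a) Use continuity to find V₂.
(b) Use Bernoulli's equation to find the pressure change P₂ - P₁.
(a) Continuity: A₁V₁=A₂V₂ -> V₂=A₁V₁/A₂=0.0293*4.7/0.0137=10.05 m/s
(b) Bernoulli: P₂-P₁=0.5*rho*(V₁^2-V₂^2)/1000=0.5*1000*(4.7^2-10.05^2)/1000=-39.46 kPa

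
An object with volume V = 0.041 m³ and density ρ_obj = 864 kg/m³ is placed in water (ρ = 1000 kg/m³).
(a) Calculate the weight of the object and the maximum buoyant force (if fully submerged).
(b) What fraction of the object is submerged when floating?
(a) W=rho_obj*g*V=864*9.81*0.041=347.5 N; F_B(max)=rho*g*V=1000*9.81*0.041=402.2 N
(b) Floating fraction=rho_obj/rho=864/1000=0.864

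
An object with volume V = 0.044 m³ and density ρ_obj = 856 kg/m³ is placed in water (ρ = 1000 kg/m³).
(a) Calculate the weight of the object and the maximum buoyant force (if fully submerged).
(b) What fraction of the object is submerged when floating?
(a) W=rho_obj*g*V=856*9.81*0.044=369.5 N; F_B(max)=rho*g*V=1000*9.81*0.044=431.6 N
(b) Floating fraction=rho_obj/rho=856/1000=0.856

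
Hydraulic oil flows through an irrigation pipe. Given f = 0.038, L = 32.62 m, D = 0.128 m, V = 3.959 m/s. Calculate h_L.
Formula: h_L = f \frac{L}{D} \frac{V^2}{2g}
h_L = 0.038·(32.62/0.128)·3.959²/(2·9.81) = 7.736 m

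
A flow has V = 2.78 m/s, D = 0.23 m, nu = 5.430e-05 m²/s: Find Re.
Formula: Re = \frac{V D}{\nu}
Re = 2.78·0.23/5.430e-05 = 11775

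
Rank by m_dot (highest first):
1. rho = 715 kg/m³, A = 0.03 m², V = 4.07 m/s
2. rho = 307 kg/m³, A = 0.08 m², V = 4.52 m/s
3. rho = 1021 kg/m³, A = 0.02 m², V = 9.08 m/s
Case 1: m_dot = 87.3 kg/s
Case 2: m_dot = 111 kg/s
Case 3: m_dot = 185.4 kg/s
Ranking (highest first): 3, 2, 1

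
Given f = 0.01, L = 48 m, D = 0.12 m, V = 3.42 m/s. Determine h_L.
Formula: h_L = f \frac{L}{D} \frac{V^2}{2g}
h_L = 0.01·(48/0.12)·3.42²/(2·9.81) = 2.385 m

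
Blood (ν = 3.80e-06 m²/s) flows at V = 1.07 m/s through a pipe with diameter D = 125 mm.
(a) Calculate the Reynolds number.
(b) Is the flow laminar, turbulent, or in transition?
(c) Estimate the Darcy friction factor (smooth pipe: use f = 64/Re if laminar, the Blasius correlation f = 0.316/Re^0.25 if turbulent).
(a) Re = V·D/ν = 1.07·0.125/3.80e-06 = 35197
(b) Flow regime: turbulent (Re > 4000)
(c) Friction factor: f = 0.316/Re^0.25 = 0.316/35197^0.25 = 0.02307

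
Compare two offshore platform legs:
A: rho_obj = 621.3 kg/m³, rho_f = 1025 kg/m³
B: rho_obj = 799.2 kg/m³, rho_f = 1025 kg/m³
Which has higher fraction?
fraction(A) = 0.6061, fraction(B) = 0.7797. Answer: B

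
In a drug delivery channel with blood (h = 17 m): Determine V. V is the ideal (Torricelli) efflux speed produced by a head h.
Formula: V = \sqrt{2 g h}
V = √(2·9.81·17) = 18.26 m/s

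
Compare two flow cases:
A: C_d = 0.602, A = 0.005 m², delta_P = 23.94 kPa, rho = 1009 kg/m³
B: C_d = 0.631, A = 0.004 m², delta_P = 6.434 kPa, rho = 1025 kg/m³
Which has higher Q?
Q(A) = 20.73 L/s, Q(B) = 8.943 L/s. Answer: A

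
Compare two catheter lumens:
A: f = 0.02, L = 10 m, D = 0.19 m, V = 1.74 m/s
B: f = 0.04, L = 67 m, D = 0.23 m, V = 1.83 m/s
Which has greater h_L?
h_L(A) = 0.1624 m, h_L(B) = 1.989 m. Answer: B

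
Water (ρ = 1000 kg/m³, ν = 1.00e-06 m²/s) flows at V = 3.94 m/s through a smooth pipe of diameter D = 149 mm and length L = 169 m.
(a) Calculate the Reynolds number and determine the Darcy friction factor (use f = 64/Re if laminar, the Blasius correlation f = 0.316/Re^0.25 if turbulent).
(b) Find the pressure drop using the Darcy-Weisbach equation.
(a) Re = V·D/ν = 3.94·0.149/1.00e-06 = 587060 → turbulent (Re > 4000); f = 0.316/Re^0.25 = 0.316/587060^0.25 = 0.011416 (Blasius is strictly valid for Re ≲ 1e5; used here as the smooth-pipe estimate the problem specifies)
(b) Darcy-Weisbach: ΔP = f·(L/D)·½ρV²/1000 = 0.011416·(169/0.149)·½·1000·3.94²/1000 = 100.5 kPa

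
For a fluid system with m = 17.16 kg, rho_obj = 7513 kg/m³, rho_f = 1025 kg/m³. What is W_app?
Formula: W_{app} = mg\left(1 - \frac{\rho_f}{\rho_{obj}}\right)
W_app = 17.16·9.81·(1 − 1025/7513) = 145.4 N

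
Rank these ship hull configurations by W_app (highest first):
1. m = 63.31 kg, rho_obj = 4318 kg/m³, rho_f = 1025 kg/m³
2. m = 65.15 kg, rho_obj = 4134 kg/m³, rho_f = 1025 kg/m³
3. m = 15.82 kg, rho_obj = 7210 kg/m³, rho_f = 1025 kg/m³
Case 1: W_app = 473.6 N
Case 2: W_app = 480.7 N
Case 3: W_app = 133.1 N
Ranking (highest first): 2, 1, 3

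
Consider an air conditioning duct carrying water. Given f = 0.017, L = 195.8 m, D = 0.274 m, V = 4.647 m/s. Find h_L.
Formula: h_L = f \frac{L}{D} \frac{V^2}{2g}
h_L = 0.017·(195.8/0.274)·4.647²/(2·9.81) = 13.37 m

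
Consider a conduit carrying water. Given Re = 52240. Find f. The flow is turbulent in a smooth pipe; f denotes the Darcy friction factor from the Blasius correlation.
Formula: f = \frac{0.316}{Re^{0.25}}
f = 0.316/52240^0.25 = 0.0209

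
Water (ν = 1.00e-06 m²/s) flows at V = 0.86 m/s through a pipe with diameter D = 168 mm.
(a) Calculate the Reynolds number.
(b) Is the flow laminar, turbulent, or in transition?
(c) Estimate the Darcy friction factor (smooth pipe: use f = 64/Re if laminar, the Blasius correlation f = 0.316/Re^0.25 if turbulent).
(a) Re = V·D/ν = 0.86·0.168/1.00e-06 = 144480
(b) Flow regime: turbulent (Re > 4000)
(c) Friction factor: f = 0.316/Re^0.25 = 0.316/144480^0.25 = 0.01621 (Blasius is strictly valid for Re ≲ 1e5; used here as the smooth-pipe estimate the problem specifies)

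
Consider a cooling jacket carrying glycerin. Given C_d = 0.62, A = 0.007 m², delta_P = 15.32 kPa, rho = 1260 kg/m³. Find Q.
Formula: Q = C_d A \sqrt{\frac{2 \Delta P}{\rho}}
Q = 0.62·0.007·√(2·(15.32·1000)/1260)·1000 = 21.4 L/s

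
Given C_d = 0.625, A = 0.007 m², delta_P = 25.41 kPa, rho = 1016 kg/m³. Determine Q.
Formula: Q = C_d A \sqrt{\frac{2 \Delta P}{\rho}}
Q = 0.625·0.007·√(2·(25.41·1000)/1016)·1000 = 30.94 L/s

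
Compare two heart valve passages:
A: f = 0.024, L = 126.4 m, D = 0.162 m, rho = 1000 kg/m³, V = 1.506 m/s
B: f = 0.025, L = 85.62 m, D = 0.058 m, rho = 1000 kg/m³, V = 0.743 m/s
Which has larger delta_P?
delta_P(A) = 21.24 kPa, delta_P(B) = 10.19 kPa. Answer: A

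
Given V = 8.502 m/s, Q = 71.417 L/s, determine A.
Formula: Q = A V
Substituting knowns: 71.417 = A·8.502·1000
Solving for A: A = (71.417/1000)/8.502 = 0.0084 m²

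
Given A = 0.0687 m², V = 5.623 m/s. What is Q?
Formula: Q = A V
Q = 0.0687·5.623·1000 = 386.3 L/s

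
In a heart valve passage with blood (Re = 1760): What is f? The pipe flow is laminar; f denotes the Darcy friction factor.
Formula: f = \frac{64}{Re}
f = 64/1760 = 0.03636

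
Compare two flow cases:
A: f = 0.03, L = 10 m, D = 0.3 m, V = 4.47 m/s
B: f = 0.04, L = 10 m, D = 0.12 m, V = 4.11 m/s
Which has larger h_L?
h_L(A) = 1.018 m, h_L(B) = 2.87 m. Answer: B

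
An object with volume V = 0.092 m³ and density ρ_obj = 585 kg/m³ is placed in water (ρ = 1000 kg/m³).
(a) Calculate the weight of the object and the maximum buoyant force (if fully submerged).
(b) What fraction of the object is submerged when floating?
(a) W=rho_obj*g*V=585*9.81*0.092=528.0 N; F_B(max)=rho*g*V=1000*9.81*0.092=902.5 N
(b) Floating fraction=rho_obj/rho=585/1000=0.585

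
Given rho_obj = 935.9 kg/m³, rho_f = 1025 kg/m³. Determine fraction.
Formula: f_{sub} = \frac{\rho_{obj}}{\rho_f}
fraction = 935.9/1025 = 0.9131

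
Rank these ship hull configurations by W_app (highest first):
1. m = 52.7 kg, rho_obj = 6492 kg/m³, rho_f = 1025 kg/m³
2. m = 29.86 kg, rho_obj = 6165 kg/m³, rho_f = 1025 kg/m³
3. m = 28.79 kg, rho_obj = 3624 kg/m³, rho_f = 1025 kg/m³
Case 1: W_app = 435.4 N
Case 2: W_app = 244.2 N
Case 3: W_app = 202.5 N
Ranking (highest first): 1, 2, 3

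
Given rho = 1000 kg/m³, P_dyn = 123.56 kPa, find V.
Formula: P_{dyn} = \frac{1}{2} \rho V^2
Substituting knowns: 123.56 = 0.5·1000·V²/1000
Solving for V: V = √(2·(123.56·1000)/1000) = 15.72 m/s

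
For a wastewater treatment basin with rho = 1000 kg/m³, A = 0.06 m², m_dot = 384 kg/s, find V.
Formula: \dot{m} = \rho A V
Substituting knowns: 384 = 1000·0.06·V
Solving for V: V = 384/(1000·0.06) = 6.4 m/s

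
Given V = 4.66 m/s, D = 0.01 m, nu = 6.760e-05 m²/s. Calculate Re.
Formula: Re = \frac{V D}{\nu}
Re = 4.66·0.01/6.760e-05 = 689.3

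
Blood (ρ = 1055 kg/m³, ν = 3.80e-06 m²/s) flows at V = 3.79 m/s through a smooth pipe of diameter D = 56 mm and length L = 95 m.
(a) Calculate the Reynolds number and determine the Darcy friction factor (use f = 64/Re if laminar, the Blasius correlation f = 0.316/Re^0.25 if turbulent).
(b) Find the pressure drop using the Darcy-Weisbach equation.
(a) Re = V·D/ν = 3.79·0.056/3.80e-06 = 55853 → turbulent (Re > 4000); f = 0.316/Re^0.25 = 0.316/55853^0.25 = 0.020555
(b) Darcy-Weisbach: ΔP = f·(L/D)·½ρV²/1000 = 0.020555·(95/0.056)·½·1055·3.79²/1000 = 264.2 kPa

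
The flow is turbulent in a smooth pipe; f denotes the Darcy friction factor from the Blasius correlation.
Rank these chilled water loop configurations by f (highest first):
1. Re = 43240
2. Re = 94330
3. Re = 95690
Case 1: f = 0.02191
Case 2: f = 0.01803
Case 3: f = 0.01797
Ranking (highest first): 1, 2, 3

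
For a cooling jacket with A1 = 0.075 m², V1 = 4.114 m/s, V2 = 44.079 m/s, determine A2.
Formula: V_2 = \frac{A_1 V_1}{A_2}
Substituting knowns: 44.079 = 0.075·4.114/A2
Solving for A2: A2 = 0.075·4.114/44.079 = 0.007 m²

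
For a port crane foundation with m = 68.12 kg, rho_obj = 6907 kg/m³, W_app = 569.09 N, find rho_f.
Formula: W_{app} = mg\left(1 - \frac{\rho_f}{\rho_{obj}}\right)
Substituting knowns: 569.09 = 68.12·9.81·(1 − rho_f/6907)
Solving for rho_f: rho_f = 6907·(1 − 569.09/(68.12·9.81)) = 1025 kg/m³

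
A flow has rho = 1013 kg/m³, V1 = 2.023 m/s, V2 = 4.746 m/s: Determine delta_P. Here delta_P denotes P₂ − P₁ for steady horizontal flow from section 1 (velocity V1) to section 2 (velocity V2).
Formula: \Delta P = \frac{1}{2} \rho (V_1^2 - V_2^2)
delta_P = 0.5·1013·(2.023² − 4.746²)/1000 = -9.336 kPa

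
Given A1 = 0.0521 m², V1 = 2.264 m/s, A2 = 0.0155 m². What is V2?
Formula: V_2 = \frac{A_1 V_1}{A_2}
V2 = 0.0521·2.264/0.0155 = 7.61 m/s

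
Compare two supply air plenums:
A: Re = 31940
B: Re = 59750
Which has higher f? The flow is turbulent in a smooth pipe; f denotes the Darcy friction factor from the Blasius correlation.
f(A) = 0.02364, f(B) = 0.02021. Answer: A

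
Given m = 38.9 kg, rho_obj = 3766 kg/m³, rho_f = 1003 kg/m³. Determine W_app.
Formula: W_{app} = mg\left(1 - \frac{\rho_f}{\rho_{obj}}\right)
W_app = 38.9·9.81·(1 − 1003/3766) = 280 N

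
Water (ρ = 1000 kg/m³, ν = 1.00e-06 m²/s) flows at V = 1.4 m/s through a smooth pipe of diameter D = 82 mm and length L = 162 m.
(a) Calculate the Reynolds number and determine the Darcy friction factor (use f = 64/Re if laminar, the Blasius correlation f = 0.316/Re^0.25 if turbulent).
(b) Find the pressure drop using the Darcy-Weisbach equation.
(a) Re = V·D/ν = 1.4·0.082/1.00e-06 = 114800 → turbulent (Re > 4000); f = 0.316/Re^0.25 = 0.316/114800^0.25 = 0.017167 (Blasius is strictly valid for Re ≲ 1e5; used here as the smooth-pipe estimate the problem specifies)
(b) Darcy-Weisbach: ΔP = f·(L/D)·½ρV²/1000 = 0.017167·(162/0.082)·½·1000·1.4²/1000 = 33.24 kPa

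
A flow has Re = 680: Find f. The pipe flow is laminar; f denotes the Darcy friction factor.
Formula: f = \frac{64}{Re}
f = 64/680 = 0.09412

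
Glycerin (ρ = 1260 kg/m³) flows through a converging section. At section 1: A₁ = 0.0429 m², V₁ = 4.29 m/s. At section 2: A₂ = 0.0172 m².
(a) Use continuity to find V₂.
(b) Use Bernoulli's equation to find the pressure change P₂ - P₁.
(a) Continuity: A₁V₁=A₂V₂ -> V₂=A₁V₁/A₂=0.0429*4.29/0.0172=10.70 m/s
(b) Bernoulli: P₂-P₁=0.5*rho*(V₁^2-V₂^2)/1000=0.5*1260*(4.29^2-10.70^2)/1000=-60.53 kPa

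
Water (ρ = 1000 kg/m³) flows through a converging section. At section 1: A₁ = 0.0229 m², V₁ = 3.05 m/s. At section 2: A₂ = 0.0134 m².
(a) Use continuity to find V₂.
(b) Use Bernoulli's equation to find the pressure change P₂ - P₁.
(a) Continuity: A₁V₁=A₂V₂ -> V₂=A₁V₁/A₂=0.0229*3.05/0.0134=5.21 m/s
(b) Bernoulli: P₂-P₁=0.5*rho*(V₁^2-V₂^2)/1000=0.5*1000*(3.05^2-5.21^2)/1000=-8.921 kPa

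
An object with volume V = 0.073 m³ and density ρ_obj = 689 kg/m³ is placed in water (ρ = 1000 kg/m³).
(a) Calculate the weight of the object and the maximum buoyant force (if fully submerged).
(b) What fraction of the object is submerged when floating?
(a) W=rho_obj*g*V=689*9.81*0.073=493.4 N; F_B(max)=rho*g*V=1000*9.81*0.073=716.1 N
(b) Floating fraction=rho_obj/rho=689/1000=0.689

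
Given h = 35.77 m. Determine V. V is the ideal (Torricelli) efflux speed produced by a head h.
Formula: V = \sqrt{2 g h}
V = √(2·9.81·35.77) = 26.49 m/s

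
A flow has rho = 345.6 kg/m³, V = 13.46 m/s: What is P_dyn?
Formula: P_{dyn} = \frac{1}{2} \rho V^2
P_dyn = 0.5·345.6·13.46²/1000 = 31.31 kPa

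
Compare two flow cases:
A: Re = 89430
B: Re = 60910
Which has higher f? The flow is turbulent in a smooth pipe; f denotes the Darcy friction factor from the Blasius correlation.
f(A) = 0.01827, f(B) = 0.02011. Answer: B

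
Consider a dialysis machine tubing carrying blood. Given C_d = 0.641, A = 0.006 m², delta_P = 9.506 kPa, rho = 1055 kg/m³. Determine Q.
Formula: Q = C_d A \sqrt{\frac{2 \Delta P}{\rho}}
Q = 0.641·0.006·√(2·(9.506·1000)/1055)·1000 = 16.33 L/s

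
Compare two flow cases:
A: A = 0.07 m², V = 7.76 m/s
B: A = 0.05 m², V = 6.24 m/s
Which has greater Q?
Q(A) = 543.2 L/s, Q(B) = 312 L/s. Answer: A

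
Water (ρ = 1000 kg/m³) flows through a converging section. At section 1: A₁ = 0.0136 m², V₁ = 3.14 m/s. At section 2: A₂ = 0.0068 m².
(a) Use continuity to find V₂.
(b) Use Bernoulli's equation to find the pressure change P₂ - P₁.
(a) Continuity: A₁V₁=A₂V₂ -> V₂=A₁V₁/A₂=0.0136*3.14/0.0068=6.28 m/s
(b) Bernoulli: P₂-P₁=0.5*rho*(V₁^2-V₂^2)/1000=0.5*1000*(3.14^2-6.28^2)/1000=-14.79 kPa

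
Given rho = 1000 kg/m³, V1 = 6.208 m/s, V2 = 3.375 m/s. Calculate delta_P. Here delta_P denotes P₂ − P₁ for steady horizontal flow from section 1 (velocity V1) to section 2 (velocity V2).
Formula: \Delta P = \frac{1}{2} \rho (V_1^2 - V_2^2)
delta_P = 0.5·1000·(6.208² − 3.375²)/1000 = 13.57 kPa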